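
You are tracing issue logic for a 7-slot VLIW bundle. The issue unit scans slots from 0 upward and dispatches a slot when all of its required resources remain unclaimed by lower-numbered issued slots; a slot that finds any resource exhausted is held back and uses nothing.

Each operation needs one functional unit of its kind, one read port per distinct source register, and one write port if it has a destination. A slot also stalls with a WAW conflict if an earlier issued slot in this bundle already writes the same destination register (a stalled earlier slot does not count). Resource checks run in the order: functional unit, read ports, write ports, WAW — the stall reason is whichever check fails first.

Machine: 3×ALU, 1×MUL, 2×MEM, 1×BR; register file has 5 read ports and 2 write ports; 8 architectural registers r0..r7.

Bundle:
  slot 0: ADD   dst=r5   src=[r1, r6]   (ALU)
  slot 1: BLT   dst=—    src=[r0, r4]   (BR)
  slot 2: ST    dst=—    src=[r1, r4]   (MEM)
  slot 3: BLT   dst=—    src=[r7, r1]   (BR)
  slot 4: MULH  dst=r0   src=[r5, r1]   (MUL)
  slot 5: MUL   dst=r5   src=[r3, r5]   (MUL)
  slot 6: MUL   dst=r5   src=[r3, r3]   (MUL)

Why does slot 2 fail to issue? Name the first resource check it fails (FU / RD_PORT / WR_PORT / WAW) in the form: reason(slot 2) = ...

reason(slot 2) = RD_PORT

[0] ALU needs rd=2 wr=1: ok; after: ALU=2 MUL=1 MEM=2 BR=1, R=3, W=1
[1] BR needs rd=2 wr=0: ok; after: ALU=2 MUL=1 MEM=2 BR=0, R=1, W=1
[2] MEM needs rd=2 wr=0: RD_PORT; after: ALU=2 MUL=1 MEM=2 BR=0, R=1, W=1
[3] BR needs rd=2 wr=0: FU; after: ALU=2 MUL=1 MEM=2 BR=0, R=1, W=1
[4] MUL needs rd=2 wr=1: RD_PORT; after: ALU=2 MUL=1 MEM=2 BR=0, R=1, W=1
[5] MUL needs rd=2 wr=1: RD_PORT; after: ALU=2 MUL=1 MEM=2 BR=0, R=1, W=1
[6] MUL needs rd=1 wr=1: WAW; after: ALU=2 MUL=1 MEM=2 BR=0, R=1, W=1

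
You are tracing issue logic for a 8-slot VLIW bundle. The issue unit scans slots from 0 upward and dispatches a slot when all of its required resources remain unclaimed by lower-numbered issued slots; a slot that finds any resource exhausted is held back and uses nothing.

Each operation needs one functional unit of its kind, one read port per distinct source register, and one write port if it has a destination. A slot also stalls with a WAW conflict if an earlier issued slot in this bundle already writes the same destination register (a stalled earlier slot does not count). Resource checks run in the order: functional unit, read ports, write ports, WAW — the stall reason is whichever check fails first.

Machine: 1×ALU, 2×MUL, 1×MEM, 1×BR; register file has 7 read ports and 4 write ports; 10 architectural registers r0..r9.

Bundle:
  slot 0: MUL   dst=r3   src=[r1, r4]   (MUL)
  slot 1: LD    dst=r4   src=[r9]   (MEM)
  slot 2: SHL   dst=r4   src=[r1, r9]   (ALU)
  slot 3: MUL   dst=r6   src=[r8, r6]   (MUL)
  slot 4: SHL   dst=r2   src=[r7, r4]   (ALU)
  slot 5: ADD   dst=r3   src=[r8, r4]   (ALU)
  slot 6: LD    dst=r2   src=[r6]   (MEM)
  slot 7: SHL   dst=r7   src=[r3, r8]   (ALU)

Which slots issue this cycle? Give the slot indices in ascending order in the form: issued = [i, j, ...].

[0] MUL needs rd=2 wr=1: ok; after: ALU=1 MUL=1 MEM=1 BR=1, R=5, W=3
[1] MEM needs rd=1 wr=1: ok; after: ALU=1 MUL=1 MEM=0 BR=1, R=4, W=2
[2] ALU needs rd=2 wr=1: WAW; after: ALU=1 MUL=1 MEM=0 BR=1, R=4, W=2
[3] MUL needs rd=2 wr=1: ok; after: ALU=1 MUL=0 MEM=0 BR=1, R=2, W=1
[4] ALU needs rd=2 wr=1: ok; after: ALU=0 MUL=0 MEM=0 BR=1, R=0, W=0
[5] ALU needs rd=2 wr=1: FU; after: ALU=0 MUL=0 MEM=0 BR=1, R=0, W=0
[6] MEM needs rd=1 wr=1: FU; after: ALU=0 MUL=0 MEM=0 BR=1, R=0, W=0
[7] ALU needs rd=2 wr=1: FU; after: ALU=0 MUL=0 MEM=0 BR=1, R=0, W=0

issued = [0, 1, 3, 4]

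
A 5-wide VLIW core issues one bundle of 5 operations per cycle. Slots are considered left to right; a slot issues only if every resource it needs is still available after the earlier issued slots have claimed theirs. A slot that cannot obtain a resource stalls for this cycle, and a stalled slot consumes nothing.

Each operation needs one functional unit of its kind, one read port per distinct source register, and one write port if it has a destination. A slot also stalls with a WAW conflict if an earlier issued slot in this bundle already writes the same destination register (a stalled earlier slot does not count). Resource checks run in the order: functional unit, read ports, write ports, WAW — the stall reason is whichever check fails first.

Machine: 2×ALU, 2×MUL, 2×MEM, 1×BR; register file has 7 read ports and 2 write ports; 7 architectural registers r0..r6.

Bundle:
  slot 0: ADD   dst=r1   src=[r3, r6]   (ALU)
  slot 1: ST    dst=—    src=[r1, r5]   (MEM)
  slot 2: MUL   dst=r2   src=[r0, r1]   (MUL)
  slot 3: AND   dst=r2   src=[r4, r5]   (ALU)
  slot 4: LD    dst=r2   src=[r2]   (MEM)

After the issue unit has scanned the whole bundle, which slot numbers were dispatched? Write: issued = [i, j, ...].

issued = [0, 1, 2]

slot 0 (ALU): ISSUE — free A1,Mu2,Ld2,B1 rp5 wp1
slot 1 (MEM): ISSUE — free A1,Mu2,Ld1,B1 rp3 wp1
slot 2 (MUL): ISSUE — free A1,Mu1,Ld1,B1 rp1 wp0
slot 3 (ALU): stall RD_PORT — free A1,Mu1,Ld1,B1 rp1 wp0
slot 4 (MEM): stall WR_PORT — free A1,Mu1,Ld1,B1 rp1 wp0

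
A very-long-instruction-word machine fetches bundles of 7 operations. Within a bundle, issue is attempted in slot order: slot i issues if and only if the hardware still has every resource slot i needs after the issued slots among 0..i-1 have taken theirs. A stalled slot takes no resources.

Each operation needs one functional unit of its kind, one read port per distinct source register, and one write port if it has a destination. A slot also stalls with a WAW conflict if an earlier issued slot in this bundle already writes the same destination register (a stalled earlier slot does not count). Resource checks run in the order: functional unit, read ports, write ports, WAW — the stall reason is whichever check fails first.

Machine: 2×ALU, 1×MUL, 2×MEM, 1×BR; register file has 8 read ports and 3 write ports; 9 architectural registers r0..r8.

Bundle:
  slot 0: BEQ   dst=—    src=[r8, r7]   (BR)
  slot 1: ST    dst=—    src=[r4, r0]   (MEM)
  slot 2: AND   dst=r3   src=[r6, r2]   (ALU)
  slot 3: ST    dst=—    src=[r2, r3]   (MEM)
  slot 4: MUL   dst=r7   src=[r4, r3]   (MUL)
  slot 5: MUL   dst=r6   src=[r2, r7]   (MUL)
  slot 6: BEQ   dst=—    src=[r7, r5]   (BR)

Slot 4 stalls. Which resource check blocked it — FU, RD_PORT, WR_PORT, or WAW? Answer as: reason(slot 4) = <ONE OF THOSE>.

reason(slot 4) = RD_PORT

[0] BR needs rd=2 wr=0: ok; after: ALU=2 MUL=1 MEM=2 BR=0, R=6, W=3
[1] MEM needs rd=2 wr=0: ok; after: ALU=2 MUL=1 MEM=1 BR=0, R=4, W=3
[2] ALU needs rd=2 wr=1: ok; after: ALU=1 MUL=1 MEM=1 BR=0, R=2, W=2
[3] MEM needs rd=2 wr=0: ok; after: ALU=1 MUL=1 MEM=0 BR=0, R=0, W=2
[4] MUL needs rd=2 wr=1: RD_PORT; after: ALU=1 MUL=1 MEM=0 BR=0, R=0, W=2
[5] MUL needs rd=2 wr=1: RD_PORT; after: ALU=1 MUL=1 MEM=0 BR=0, R=0, W=2
[6] BR needs rd=2 wr=0: FU; after: ALU=1 MUL=1 MEM=0 BR=0, R=0, W=2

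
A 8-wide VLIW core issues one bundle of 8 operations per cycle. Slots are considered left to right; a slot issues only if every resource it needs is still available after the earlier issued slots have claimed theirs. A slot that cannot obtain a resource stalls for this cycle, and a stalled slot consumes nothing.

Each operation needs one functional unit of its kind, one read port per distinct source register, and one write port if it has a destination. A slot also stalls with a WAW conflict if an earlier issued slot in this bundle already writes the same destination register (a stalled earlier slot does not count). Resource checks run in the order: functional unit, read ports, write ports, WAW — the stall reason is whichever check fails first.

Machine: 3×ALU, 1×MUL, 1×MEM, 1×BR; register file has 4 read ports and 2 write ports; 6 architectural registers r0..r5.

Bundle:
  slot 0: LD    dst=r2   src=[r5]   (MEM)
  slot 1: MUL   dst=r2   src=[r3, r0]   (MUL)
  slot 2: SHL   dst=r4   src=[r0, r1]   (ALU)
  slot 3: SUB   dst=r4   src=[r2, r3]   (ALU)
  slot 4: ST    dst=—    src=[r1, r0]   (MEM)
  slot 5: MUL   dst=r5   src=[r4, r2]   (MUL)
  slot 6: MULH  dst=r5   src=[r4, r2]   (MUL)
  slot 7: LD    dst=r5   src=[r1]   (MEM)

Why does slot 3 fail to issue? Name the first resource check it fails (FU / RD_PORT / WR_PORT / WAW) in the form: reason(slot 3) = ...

reason(slot 3) = RD_PORT

#0 MEM src=r5 dispatched  <A:3 Mu:1 Ld:0 B:1 rd:3 wr:1>
#1 MUL src=r3,r0 held:WAW  <A:3 Mu:1 Ld:0 B:1 rd:3 wr:1>
#2 ALU src=r0,r1 dispatched  <A:2 Mu:1 Ld:0 B:1 rd:1 wr:0>
#3 ALU src=r2,r3 held:RD_PORT  <A:2 Mu:1 Ld:0 B:1 rd:1 wr:0>
#4 MEM src=r1,r0 held:FU  <A:2 Mu:1 Ld:0 B:1 rd:1 wr:0>
#5 MUL src=r4,r2 held:RD_PORT  <A:2 Mu:1 Ld:0 B:1 rd:1 wr:0>
#6 MUL src=r4,r2 held:RD_PORT  <A:2 Mu:1 Ld:0 B:1 rd:1 wr:0>
#7 MEM src=r1 held:FU  <A:2 Mu:1 Ld:0 B:1 rd:1 wr:0>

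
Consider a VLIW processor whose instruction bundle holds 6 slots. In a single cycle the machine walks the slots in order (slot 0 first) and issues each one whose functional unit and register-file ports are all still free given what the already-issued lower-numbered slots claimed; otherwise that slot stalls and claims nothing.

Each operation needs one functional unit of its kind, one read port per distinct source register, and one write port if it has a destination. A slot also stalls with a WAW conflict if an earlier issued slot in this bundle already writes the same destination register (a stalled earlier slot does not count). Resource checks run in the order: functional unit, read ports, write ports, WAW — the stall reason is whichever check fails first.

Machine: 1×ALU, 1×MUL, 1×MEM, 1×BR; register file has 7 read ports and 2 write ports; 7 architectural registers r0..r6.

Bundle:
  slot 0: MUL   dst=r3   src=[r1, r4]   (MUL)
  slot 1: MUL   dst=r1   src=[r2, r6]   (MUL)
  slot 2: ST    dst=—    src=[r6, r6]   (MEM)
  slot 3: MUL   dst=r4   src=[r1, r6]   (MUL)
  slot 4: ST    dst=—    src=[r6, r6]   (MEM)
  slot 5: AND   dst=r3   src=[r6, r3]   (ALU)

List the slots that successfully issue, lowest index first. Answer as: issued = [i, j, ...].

issued = [0, 2]

  0. MUL→r3 ⇒ go  {1A/0Mu/1Ld/1B | 5r 1w}
  1. MUL→r1 ⇒ no(FU)  {1A/0Mu/1Ld/1B | 5r 1w}
  2. MEM ⇒ go  {1A/0Mu/0Ld/1B | 4r 1w}
  3. MUL→r4 ⇒ no(FU)  {1A/0Mu/0Ld/1B | 4r 1w}
  4. MEM ⇒ no(FU)  {1A/0Mu/0Ld/1B | 4r 1w}
  5. ALU→r3 ⇒ no(WAW)  {1A/0Mu/0Ld/1B | 4r 1w}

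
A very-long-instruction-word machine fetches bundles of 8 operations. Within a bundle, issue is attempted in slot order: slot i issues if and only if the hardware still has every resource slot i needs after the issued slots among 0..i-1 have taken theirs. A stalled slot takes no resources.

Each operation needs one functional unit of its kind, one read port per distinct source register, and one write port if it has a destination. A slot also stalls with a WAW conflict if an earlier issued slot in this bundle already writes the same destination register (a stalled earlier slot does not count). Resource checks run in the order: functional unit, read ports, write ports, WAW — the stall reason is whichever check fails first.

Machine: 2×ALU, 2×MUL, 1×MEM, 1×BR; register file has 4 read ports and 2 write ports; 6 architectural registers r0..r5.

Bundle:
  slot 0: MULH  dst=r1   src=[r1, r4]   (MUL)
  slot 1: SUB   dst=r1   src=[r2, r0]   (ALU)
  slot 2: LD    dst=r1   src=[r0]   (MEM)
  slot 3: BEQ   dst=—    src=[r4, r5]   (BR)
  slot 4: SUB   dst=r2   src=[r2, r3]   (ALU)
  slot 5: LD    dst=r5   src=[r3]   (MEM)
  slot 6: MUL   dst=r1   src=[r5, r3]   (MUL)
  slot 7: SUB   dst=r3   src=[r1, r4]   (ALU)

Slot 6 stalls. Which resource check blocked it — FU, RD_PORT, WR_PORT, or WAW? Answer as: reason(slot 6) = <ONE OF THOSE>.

reason(slot 6) = RD_PORT

#0 MUL src=r1,r4 dispatched  <A:2 Mu:1 Ld:1 B:1 rd:2 wr:1>
#1 ALU src=r2,r0 held:WAW  <A:2 Mu:1 Ld:1 B:1 rd:2 wr:1>
#2 MEM src=r0 held:WAW  <A:2 Mu:1 Ld:1 B:1 rd:2 wr:1>
#3 BR src=r4,r5 dispatched  <A:2 Mu:1 Ld:1 B:0 rd:0 wr:1>
#4 ALU src=r2,r3 held:RD_PORT  <A:2 Mu:1 Ld:1 B:0 rd:0 wr:1>
#5 MEM src=r3 held:RD_PORT  <A:2 Mu:1 Ld:1 B:0 rd:0 wr:1>
#6 MUL src=r5,r3 held:RD_PORT  <A:2 Mu:1 Ld:1 B:0 rd:0 wr:1>
#7 ALU src=r1,r4 held:RD_PORT  <A:2 Mu:1 Ld:1 B:0 rd:0 wr:1>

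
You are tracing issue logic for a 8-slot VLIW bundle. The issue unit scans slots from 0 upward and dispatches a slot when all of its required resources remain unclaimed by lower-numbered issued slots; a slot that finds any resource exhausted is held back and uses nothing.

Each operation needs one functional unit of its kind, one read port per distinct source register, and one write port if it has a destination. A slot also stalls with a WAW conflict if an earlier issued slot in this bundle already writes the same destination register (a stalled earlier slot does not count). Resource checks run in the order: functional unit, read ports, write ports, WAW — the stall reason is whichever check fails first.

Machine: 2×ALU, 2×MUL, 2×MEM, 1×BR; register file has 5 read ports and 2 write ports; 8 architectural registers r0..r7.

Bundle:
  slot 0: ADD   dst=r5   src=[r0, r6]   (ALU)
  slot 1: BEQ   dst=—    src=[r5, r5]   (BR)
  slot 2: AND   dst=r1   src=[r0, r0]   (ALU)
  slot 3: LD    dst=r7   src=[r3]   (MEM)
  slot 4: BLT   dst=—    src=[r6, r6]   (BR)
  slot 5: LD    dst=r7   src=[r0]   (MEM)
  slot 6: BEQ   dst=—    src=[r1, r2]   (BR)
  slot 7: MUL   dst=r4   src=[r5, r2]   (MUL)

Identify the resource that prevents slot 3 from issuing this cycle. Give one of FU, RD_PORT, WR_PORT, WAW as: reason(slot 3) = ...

#0 ALU src=r0,r6 dispatched  <A:1 Mu:2 Ld:2 B:1 rd:3 wr:1>
#1 BR src=r5,r5 dispatched  <A:1 Mu:2 Ld:2 B:0 rd:2 wr:1>
#2 ALU src=r0,r0 dispatched  <A:0 Mu:2 Ld:2 B:0 rd:1 wr:0>
#3 MEM src=r3 held:WR_PORT  <A:0 Mu:2 Ld:2 B:0 rd:1 wr:0>
#4 BR src=r6,r6 held:FU  <A:0 Mu:2 Ld:2 B:0 rd:1 wr:0>
#5 MEM src=r0 held:WR_PORT  <A:0 Mu:2 Ld:2 B:0 rd:1 wr:0>
#6 BR src=r1,r2 held:FU  <A:0 Mu:2 Ld:2 B:0 rd:1 wr:0>
#7 MUL src=r5,r2 held:RD_PORT  <A:0 Mu:2 Ld:2 B:0 rd:1 wr:0>

reason(slot 3) = WR_PORT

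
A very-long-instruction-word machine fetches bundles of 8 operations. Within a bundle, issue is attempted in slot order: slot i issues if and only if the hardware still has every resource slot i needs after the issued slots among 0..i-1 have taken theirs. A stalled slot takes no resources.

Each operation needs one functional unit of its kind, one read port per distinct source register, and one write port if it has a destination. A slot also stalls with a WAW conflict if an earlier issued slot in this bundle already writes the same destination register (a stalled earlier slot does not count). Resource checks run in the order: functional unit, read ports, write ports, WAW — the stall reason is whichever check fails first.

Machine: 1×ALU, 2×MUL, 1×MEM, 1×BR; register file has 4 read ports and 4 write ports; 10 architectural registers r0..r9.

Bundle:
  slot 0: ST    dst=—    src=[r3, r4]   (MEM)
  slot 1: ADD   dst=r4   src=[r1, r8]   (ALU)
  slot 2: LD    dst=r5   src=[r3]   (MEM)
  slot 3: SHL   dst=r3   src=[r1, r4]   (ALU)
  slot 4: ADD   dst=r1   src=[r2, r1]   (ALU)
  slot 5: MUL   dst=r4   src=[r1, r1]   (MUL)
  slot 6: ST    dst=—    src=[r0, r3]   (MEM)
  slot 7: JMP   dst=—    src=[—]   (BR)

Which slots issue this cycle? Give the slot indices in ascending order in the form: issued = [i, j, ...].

#0 MEM src=r3,r4 dispatched  <A:1 Mu:2 Ld:0 B:1 rd:2 wr:4>
#1 ALU src=r1,r8 dispatched  <A:0 Mu:2 Ld:0 B:1 rd:0 wr:3>
#2 MEM src=r3 held:FU  <A:0 Mu:2 Ld:0 B:1 rd:0 wr:3>
#3 ALU src=r1,r4 held:FU  <A:0 Mu:2 Ld:0 B:1 rd:0 wr:3>
#4 ALU src=r2,r1 held:FU  <A:0 Mu:2 Ld:0 B:1 rd:0 wr:3>
#5 MUL src=r1,r1 held:RD_PORT  <A:0 Mu:2 Ld:0 B:1 rd:0 wr:3>
#6 MEM src=r0,r3 held:FU  <A:0 Mu:2 Ld:0 B:1 rd:0 wr:3>
#7 BR src=- dispatched  <A:0 Mu:2 Ld:0 B:0 rd:0 wr:3>

issued = [0, 1, 7]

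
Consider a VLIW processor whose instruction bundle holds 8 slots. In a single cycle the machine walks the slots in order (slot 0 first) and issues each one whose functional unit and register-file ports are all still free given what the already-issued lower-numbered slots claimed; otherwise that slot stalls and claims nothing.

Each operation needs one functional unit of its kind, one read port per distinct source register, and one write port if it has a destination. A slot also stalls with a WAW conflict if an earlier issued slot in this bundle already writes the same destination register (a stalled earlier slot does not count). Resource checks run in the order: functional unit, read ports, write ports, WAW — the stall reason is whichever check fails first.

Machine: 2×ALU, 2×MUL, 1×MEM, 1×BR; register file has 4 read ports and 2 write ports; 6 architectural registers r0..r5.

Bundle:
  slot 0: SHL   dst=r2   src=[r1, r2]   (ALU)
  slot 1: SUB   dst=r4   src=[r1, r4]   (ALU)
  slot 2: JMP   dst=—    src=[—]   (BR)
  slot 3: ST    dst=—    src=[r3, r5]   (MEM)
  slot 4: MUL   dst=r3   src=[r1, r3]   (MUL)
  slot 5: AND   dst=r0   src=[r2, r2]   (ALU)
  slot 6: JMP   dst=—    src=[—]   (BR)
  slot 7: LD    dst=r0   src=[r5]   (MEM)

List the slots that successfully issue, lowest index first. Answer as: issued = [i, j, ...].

#0 ALU src=r1,r2 dispatched  <A:1 Mu:2 Ld:1 B:1 rd:2 wr:1>
#1 ALU src=r1,r4 dispatched  <A:0 Mu:2 Ld:1 B:1 rd:0 wr:0>
#2 BR src=- dispatched  <A:0 Mu:2 Ld:1 B:0 rd:0 wr:0>
#3 MEM src=r3,r5 held:RD_PORT  <A:0 Mu:2 Ld:1 B:0 rd:0 wr:0>
#4 MUL src=r1,r3 held:RD_PORT  <A:0 Mu:2 Ld:1 B:0 rd:0 wr:0>
#5 ALU src=r2,r2 held:FU  <A:0 Mu:2 Ld:1 B:0 rd:0 wr:0>
#6 BR src=- held:FU  <A:0 Mu:2 Ld:1 B:0 rd:0 wr:0>
#7 MEM src=r5 held:RD_PORT  <A:0 Mu:2 Ld:1 B:0 rd:0 wr:0>

issued = [0, 1, 2]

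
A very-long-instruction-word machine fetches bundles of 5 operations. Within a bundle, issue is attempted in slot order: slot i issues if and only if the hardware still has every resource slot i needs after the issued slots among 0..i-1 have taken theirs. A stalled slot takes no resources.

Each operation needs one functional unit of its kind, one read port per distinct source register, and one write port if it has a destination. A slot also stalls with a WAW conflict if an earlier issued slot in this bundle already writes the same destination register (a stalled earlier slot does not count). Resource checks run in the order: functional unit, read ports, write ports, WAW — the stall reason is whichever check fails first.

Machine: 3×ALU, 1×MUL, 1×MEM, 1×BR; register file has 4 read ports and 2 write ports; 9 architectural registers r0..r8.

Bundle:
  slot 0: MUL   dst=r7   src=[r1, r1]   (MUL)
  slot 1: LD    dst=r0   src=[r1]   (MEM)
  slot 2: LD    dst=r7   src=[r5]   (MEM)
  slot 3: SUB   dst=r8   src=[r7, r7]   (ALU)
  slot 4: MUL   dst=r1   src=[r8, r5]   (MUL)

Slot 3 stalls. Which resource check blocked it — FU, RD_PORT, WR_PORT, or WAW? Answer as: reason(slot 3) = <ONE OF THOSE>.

slot 0 (MUL): ISSUE — free A3,Mu0,Ld1,B1 rp3 wp1
slot 1 (MEM): ISSUE — free A3,Mu0,Ld0,B1 rp2 wp0
slot 2 (MEM): stall FU — free A3,Mu0,Ld0,B1 rp2 wp0
slot 3 (ALU): stall WR_PORT — free A3,Mu0,Ld0,B1 rp2 wp0
slot 4 (MUL): stall FU — free A3,Mu0,Ld0,B1 rp2 wp0

reason(slot 3) = WR_PORT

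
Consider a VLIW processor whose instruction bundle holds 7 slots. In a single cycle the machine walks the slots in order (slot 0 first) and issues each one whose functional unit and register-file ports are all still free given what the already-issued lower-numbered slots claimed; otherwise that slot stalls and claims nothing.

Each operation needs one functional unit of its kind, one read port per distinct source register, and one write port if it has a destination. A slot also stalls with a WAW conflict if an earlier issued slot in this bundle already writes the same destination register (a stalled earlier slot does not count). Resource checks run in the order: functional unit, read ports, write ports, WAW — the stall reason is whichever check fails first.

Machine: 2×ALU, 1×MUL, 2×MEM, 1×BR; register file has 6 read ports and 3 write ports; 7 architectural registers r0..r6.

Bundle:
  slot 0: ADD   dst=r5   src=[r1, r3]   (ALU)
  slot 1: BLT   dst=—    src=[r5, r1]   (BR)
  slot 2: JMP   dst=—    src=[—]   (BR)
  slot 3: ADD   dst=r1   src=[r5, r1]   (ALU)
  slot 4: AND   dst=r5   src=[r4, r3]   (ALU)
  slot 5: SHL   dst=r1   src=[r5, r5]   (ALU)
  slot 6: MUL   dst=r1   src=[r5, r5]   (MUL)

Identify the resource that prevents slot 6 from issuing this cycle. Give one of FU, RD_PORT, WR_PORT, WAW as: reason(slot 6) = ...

#0 ALU src=r1,r3 dispatched  <A:1 Mu:1 Ld:2 B:1 rd:4 wr:2>
#1 BR src=r5,r1 dispatched  <A:1 Mu:1 Ld:2 B:0 rd:2 wr:2>
#2 BR src=- held:FU  <A:1 Mu:1 Ld:2 B:0 rd:2 wr:2>
#3 ALU src=r5,r1 dispatched  <A:0 Mu:1 Ld:2 B:0 rd:0 wr:1>
#4 ALU src=r4,r3 held:FU  <A:0 Mu:1 Ld:2 B:0 rd:0 wr:1>
#5 ALU src=r5,r5 held:FU  <A:0 Mu:1 Ld:2 B:0 rd:0 wr:1>
#6 MUL src=r5,r5 held:RD_PORT  <A:0 Mu:1 Ld:2 B:0 rd:0 wr:1>

reason(slot 6) = RD_PORT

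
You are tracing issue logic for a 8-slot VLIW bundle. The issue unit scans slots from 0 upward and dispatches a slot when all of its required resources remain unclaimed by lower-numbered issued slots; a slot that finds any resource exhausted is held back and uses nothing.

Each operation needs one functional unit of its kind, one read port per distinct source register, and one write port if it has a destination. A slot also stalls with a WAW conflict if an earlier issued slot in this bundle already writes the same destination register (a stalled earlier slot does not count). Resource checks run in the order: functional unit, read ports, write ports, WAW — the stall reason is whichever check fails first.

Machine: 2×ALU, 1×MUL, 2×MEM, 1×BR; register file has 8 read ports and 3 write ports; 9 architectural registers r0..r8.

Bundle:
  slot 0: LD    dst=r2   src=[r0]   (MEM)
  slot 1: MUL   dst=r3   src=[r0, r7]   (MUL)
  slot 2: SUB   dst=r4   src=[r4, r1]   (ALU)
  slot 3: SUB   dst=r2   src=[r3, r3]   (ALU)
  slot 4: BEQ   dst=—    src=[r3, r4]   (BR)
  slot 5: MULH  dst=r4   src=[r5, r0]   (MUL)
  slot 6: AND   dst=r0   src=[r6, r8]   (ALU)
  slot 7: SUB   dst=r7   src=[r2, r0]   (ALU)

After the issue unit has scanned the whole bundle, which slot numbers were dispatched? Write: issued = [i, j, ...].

issued = [0, 1, 2, 4]

slot 0 (MEM): ISSUE — free A2,Mu1,Ld1,B1 rp7 wp2
slot 1 (MUL): ISSUE — free A2,Mu0,Ld1,B1 rp5 wp1
slot 2 (ALU): ISSUE — free A1,Mu0,Ld1,B1 rp3 wp0
slot 3 (ALU): stall WR_PORT — free A1,Mu0,Ld1,B1 rp3 wp0
slot 4 (BR): ISSUE — free A1,Mu0,Ld1,B0 rp1 wp0
slot 5 (MUL): stall FU — free A1,Mu0,Ld1,B0 rp1 wp0
slot 6 (ALU): stall RD_PORT — free A1,Mu0,Ld1,B0 rp1 wp0
slot 7 (ALU): stall RD_PORT — free A1,Mu0,Ld1,B0 rp1 wp0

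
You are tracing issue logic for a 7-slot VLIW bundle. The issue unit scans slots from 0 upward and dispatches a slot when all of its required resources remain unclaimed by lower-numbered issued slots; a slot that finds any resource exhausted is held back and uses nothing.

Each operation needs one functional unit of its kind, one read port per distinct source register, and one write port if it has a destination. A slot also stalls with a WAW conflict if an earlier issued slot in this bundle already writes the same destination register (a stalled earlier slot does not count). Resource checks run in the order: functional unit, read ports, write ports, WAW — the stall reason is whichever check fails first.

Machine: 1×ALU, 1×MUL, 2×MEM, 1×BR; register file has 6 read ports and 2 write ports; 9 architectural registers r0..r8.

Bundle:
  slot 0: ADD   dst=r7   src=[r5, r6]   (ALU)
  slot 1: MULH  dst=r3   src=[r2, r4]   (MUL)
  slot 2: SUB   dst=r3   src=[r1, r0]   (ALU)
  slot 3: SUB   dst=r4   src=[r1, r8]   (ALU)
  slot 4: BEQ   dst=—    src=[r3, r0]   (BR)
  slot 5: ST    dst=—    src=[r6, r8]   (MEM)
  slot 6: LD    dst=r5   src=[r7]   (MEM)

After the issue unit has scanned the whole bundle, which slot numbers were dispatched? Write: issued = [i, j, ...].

[0] ALU needs rd=2 wr=1: ok; after: ALU=0 MUL=1 MEM=2 BR=1, R=4, W=1
[1] MUL needs rd=2 wr=1: ok; after: ALU=0 MUL=0 MEM=2 BR=1, R=2, W=0
[2] ALU needs rd=2 wr=1: FU; after: ALU=0 MUL=0 MEM=2 BR=1, R=2, W=0
[3] ALU needs rd=2 wr=1: FU; after: ALU=0 MUL=0 MEM=2 BR=1, R=2, W=0
[4] BR needs rd=2 wr=0: ok; after: ALU=0 MUL=0 MEM=2 BR=0, R=0, W=0
[5] MEM needs rd=2 wr=0: RD_PORT; after: ALU=0 MUL=0 MEM=2 BR=0, R=0, W=0
[6] MEM needs rd=1 wr=1: RD_PORT; after: ALU=0 MUL=0 MEM=2 BR=0, R=0, W=0

issued = [0, 1, 4]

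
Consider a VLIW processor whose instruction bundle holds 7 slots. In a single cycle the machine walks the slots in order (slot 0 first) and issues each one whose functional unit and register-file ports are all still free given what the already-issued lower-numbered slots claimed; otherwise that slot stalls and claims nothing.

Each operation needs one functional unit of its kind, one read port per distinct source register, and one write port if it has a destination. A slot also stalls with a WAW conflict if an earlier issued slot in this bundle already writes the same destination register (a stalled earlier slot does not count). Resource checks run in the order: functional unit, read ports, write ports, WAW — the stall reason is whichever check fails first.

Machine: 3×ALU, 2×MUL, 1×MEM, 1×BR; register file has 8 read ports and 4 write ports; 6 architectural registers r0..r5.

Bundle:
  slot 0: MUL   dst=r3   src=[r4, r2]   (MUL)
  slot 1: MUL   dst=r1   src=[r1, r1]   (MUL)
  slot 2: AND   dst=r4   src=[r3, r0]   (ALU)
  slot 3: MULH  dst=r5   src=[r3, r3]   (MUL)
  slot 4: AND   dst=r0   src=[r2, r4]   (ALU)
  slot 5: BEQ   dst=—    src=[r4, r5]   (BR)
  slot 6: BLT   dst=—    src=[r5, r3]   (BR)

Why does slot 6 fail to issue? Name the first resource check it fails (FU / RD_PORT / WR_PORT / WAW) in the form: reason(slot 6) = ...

reason(slot 6) = RD_PORT

  0. MUL→r3 ⇒ go  {3A/1Mu/1Ld/1B | 6r 3w}
  1. MUL→r1 ⇒ go  {3A/0Mu/1Ld/1B | 5r 2w}
  2. ALU→r4 ⇒ go  {2A/0Mu/1Ld/1B | 3r 1w}
  3. MUL→r5 ⇒ no(FU)  {2A/0Mu/1Ld/1B | 3r 1w}
  4. ALU→r0 ⇒ go  {1A/0Mu/1Ld/1B | 1r 0w}
  5. BR ⇒ no(RD_PORT)  {1A/0Mu/1Ld/1B | 1r 0w}
  6. BR ⇒ no(RD_PORT)  {1A/0Mu/1Ld/1B | 1r 0w}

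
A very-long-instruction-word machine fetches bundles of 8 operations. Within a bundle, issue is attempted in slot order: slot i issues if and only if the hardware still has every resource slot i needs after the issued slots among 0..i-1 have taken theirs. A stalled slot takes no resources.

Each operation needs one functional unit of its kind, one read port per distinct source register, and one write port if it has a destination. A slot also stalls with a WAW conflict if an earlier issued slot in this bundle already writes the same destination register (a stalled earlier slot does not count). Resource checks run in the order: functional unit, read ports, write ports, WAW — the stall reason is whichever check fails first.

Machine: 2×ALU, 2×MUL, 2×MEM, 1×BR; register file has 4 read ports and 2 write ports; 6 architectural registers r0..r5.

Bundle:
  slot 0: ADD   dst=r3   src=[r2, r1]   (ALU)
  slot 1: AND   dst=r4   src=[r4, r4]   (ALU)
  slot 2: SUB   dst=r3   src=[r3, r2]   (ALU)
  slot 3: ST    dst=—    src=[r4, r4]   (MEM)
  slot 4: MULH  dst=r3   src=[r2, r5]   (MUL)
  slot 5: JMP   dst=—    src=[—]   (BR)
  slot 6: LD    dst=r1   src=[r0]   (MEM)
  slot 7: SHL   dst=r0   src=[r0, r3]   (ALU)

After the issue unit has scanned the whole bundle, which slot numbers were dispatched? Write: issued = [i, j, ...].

issued = [0, 1, 3, 5]

(0) want 1×ALU +2rd +1wr — yes → AL1|MU2|ME2|BR1|rd2|wr1
(1) want 1×ALU +1rd +1wr — yes → AL0|MU2|ME2|BR1|rd1|wr0
(2) want 1×ALU +2rd +1wr — FU → AL0|MU2|ME2|BR1|rd1|wr0
(3) want 1×MEM +1rd +0wr — yes → AL0|MU2|ME1|BR1|rd0|wr0
(4) want 1×MUL +2rd +1wr — RD_PORT → AL0|MU2|ME1|BR1|rd0|wr0
(5) want 1×BR +0rd +0wr — yes → AL0|MU2|ME1|BR0|rd0|wr0
(6) want 1×MEM +1rd +1wr — RD_PORT → AL0|MU2|ME1|BR0|rd0|wr0
(7) want 1×ALU +2rd +1wr — FU → AL0|MU2|ME1|BR0|rd0|wr0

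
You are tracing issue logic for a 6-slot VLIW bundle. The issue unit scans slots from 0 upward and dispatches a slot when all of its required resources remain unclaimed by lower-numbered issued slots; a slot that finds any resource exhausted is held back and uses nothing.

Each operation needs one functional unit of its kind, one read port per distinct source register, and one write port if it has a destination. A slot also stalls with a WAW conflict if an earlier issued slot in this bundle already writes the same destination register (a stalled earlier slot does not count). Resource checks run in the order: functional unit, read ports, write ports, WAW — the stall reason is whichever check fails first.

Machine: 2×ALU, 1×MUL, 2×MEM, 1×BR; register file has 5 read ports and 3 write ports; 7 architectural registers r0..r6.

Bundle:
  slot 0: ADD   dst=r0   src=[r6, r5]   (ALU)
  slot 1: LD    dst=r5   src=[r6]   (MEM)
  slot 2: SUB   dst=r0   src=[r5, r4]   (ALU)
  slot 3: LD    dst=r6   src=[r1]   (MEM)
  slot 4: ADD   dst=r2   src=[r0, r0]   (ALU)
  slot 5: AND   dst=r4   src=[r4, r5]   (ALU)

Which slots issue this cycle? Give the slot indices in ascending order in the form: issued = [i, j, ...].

issued = [0, 1, 3]

slot 0 (ALU): ISSUE — free A1,Mu1,Ld2,B1 rp3 wp2
slot 1 (MEM): ISSUE — free A1,Mu1,Ld1,B1 rp2 wp1
slot 2 (ALU): stall WAW — free A1,Mu1,Ld1,B1 rp2 wp1
slot 3 (MEM): ISSUE — free A1,Mu1,Ld0,B1 rp1 wp0
slot 4 (ALU): stall WR_PORT — free A1,Mu1,Ld0,B1 rp1 wp0
slot 5 (ALU): stall RD_PORT — free A1,Mu1,Ld0,B1 rp1 wp0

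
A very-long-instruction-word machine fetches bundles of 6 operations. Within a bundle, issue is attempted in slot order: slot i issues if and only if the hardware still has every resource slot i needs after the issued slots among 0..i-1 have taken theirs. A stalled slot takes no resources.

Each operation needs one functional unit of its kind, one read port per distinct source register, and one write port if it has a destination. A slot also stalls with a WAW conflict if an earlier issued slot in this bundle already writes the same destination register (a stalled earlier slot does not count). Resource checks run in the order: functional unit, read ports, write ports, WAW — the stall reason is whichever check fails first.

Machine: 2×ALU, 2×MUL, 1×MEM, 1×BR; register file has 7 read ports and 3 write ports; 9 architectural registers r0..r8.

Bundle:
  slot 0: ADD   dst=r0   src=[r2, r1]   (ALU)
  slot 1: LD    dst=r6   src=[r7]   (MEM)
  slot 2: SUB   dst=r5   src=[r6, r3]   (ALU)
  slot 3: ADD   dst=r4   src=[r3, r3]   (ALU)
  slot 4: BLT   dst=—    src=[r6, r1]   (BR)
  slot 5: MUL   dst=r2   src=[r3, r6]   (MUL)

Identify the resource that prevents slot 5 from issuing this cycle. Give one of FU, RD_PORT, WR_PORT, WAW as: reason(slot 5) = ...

reason(slot 5) = RD_PORT

[0] ALU needs rd=2 wr=1: ok; after: ALU=1 MUL=2 MEM=1 BR=1, R=5, W=2
[1] MEM needs rd=1 wr=1: ok; after: ALU=1 MUL=2 MEM=0 BR=1, R=4, W=1
[2] ALU needs rd=2 wr=1: ok; after: ALU=0 MUL=2 MEM=0 BR=1, R=2, W=0
[3] ALU needs rd=1 wr=1: FU; after: ALU=0 MUL=2 MEM=0 BR=1, R=2, W=0
[4] BR needs rd=2 wr=0: ok; after: ALU=0 MUL=2 MEM=0 BR=0, R=0, W=0
[5] MUL needs rd=2 wr=1: RD_PORT; after: ALU=0 MUL=2 MEM=0 BR=0, R=0, W=0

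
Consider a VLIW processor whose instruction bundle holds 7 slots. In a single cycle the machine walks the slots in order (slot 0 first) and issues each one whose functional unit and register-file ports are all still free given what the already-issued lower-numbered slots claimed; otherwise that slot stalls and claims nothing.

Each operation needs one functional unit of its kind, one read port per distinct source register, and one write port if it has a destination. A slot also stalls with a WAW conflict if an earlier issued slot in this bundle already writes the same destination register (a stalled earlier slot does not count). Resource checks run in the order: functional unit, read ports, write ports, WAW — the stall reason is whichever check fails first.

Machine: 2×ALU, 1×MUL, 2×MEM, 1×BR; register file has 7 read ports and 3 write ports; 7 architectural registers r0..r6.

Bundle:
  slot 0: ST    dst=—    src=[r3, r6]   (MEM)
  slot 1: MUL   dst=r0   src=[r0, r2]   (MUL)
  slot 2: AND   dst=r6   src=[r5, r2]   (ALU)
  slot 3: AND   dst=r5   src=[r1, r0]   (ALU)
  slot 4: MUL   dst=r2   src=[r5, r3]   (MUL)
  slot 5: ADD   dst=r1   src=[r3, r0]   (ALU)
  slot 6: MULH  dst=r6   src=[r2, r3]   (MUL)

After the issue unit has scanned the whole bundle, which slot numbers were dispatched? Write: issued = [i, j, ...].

slot 0 (MEM): ISSUE — free A2,Mu1,Ld1,B1 rp5 wp3
slot 1 (MUL): ISSUE — free A2,Mu0,Ld1,B1 rp3 wp2
slot 2 (ALU): ISSUE — free A1,Mu0,Ld1,B1 rp1 wp1
slot 3 (ALU): stall RD_PORT — free A1,Mu0,Ld1,B1 rp1 wp1
slot 4 (MUL): stall FU — free A1,Mu0,Ld1,B1 rp1 wp1
slot 5 (ALU): stall RD_PORT — free A1,Mu0,Ld1,B1 rp1 wp1
slot 6 (MUL): stall FU — free A1,Mu0,Ld1,B1 rp1 wp1

issued = [0, 1, 2]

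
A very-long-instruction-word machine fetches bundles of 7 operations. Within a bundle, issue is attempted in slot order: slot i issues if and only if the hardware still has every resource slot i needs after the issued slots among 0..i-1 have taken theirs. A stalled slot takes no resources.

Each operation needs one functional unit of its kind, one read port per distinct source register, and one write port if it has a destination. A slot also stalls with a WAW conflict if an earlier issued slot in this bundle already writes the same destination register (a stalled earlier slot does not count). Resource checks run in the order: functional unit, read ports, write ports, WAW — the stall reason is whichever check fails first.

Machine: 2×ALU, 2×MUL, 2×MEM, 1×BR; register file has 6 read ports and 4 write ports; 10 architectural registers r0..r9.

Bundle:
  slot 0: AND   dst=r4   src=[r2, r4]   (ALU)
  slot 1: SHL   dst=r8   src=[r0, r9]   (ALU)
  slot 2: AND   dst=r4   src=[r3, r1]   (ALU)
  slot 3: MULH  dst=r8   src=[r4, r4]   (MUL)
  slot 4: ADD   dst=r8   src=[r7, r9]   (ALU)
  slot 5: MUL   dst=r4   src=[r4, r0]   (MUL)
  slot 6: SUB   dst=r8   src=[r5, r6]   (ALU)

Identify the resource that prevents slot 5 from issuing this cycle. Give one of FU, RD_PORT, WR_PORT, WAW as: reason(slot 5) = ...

  0. ALU→r4 ⇒ go  {1A/2Mu/2Ld/1B | 4r 3w}
  1. ALU→r8 ⇒ go  {0A/2Mu/2Ld/1B | 2r 2w}
  2. ALU→r4 ⇒ no(FU)  {0A/2Mu/2Ld/1B | 2r 2w}
  3. MUL→r8 ⇒ no(WAW)  {0A/2Mu/2Ld/1B | 2r 2w}
  4. ALU→r8 ⇒ no(FU)  {0A/2Mu/2Ld/1B | 2r 2w}
  5. MUL→r4 ⇒ no(WAW)  {0A/2Mu/2Ld/1B | 2r 2w}
  6. ALU→r8 ⇒ no(FU)  {0A/2Mu/2Ld/1B | 2r 2w}

reason(slot 5) = WAW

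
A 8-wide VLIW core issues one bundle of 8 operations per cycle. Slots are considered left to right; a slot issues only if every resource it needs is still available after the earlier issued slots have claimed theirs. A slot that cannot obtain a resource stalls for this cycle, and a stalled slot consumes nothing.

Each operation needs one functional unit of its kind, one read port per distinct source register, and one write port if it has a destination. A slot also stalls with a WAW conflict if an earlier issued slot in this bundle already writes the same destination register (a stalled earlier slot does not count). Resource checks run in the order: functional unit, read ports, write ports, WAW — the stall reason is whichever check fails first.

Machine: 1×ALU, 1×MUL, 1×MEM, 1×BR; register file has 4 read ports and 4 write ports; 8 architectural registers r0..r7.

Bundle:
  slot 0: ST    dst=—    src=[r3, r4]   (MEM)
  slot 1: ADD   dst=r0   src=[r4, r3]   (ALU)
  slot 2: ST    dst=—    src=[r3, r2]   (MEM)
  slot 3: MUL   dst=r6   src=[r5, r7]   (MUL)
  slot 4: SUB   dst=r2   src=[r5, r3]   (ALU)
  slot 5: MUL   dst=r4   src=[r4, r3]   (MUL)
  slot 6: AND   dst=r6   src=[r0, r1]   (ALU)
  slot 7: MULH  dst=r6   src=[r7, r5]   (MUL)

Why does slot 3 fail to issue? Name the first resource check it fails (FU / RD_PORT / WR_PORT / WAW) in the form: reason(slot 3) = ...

(0) want 1×MEM +2rd +0wr — yes → AL1|MU1|ME0|BR1|rd2|wr4
(1) want 1×ALU +2rd +1wr — yes → AL0|MU1|ME0|BR1|rd0|wr3
(2) want 1×MEM +2rd +0wr — FU → AL0|MU1|ME0|BR1|rd0|wr3
(3) want 1×MUL +2rd +1wr — RD_PORT → AL0|MU1|ME0|BR1|rd0|wr3
(4) want 1×ALU +2rd +1wr — FU → AL0|MU1|ME0|BR1|rd0|wr3
(5) want 1×MUL +2rd +1wr — RD_PORT → AL0|MU1|ME0|BR1|rd0|wr3
(6) want 1×ALU +2rd +1wr — FU → AL0|MU1|ME0|BR1|rd0|wr3
(7) want 1×MUL +2rd +1wr — RD_PORT → AL0|MU1|ME0|BR1|rd0|wr3

reason(slot 3) = RD_PORT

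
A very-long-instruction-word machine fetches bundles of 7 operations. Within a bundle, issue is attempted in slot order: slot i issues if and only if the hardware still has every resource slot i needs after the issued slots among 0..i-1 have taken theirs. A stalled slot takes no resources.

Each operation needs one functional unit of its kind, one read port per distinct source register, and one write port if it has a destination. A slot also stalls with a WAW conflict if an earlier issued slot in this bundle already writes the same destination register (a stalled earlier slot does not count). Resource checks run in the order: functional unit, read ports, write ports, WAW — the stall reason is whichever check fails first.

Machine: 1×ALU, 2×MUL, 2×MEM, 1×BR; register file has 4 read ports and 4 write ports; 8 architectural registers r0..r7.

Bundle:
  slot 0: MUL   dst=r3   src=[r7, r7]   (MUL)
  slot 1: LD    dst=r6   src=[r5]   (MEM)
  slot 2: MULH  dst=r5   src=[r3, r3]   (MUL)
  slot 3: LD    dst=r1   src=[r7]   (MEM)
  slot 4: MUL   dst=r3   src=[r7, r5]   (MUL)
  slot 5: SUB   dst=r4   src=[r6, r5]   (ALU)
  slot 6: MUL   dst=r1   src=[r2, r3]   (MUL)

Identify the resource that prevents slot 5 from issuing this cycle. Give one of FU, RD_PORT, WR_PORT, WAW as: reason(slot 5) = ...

(0) want 1×MUL +1rd +1wr — yes → AL1|MU1|ME2|BR1|rd3|wr3
(1) want 1×MEM +1rd +1wr — yes → AL1|MU1|ME1|BR1|rd2|wr2
(2) want 1×MUL +1rd +1wr — yes → AL1|MU0|ME1|BR1|rd1|wr1
(3) want 1×MEM +1rd +1wr — yes → AL1|MU0|ME0|BR1|rd0|wr0
(4) want 1×MUL +2rd +1wr — FU → AL1|MU0|ME0|BR1|rd0|wr0
(5) want 1×ALU +2rd +1wr — RD_PORT → AL1|MU0|ME0|BR1|rd0|wr0
(6) want 1×MUL +2rd +1wr — FU → AL1|MU0|ME0|BR1|rd0|wr0

reason(slot 5) = RD_PORT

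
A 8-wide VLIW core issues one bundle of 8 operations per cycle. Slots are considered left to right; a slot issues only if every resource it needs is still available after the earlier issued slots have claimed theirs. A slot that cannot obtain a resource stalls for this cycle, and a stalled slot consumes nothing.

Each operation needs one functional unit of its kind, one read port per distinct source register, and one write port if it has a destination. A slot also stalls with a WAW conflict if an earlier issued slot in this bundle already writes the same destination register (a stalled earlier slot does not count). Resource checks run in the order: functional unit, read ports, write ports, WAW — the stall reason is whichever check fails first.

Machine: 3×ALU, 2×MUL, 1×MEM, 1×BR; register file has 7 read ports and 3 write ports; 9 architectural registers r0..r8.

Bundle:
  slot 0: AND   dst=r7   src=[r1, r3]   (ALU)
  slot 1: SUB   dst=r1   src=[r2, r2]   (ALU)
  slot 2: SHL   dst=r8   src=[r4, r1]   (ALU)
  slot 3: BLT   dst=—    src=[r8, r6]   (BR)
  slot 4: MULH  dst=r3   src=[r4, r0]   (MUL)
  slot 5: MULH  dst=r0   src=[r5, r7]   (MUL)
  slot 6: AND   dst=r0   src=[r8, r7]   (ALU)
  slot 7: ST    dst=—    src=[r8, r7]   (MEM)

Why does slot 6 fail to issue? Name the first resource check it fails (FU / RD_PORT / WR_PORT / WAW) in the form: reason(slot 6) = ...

slot 0 (ALU): ISSUE — free A2,Mu2,Ld1,B1 rp5 wp2
slot 1 (ALU): ISSUE — free A1,Mu2,Ld1,B1 rp4 wp1
slot 2 (ALU): ISSUE — free A0,Mu2,Ld1,B1 rp2 wp0
slot 3 (BR): ISSUE — free A0,Mu2,Ld1,B0 rp0 wp0
slot 4 (MUL): stall RD_PORT — free A0,Mu2,Ld1,B0 rp0 wp0
slot 5 (MUL): stall RD_PORT — free A0,Mu2,Ld1,B0 rp0 wp0
slot 6 (ALU): stall FU — free A0,Mu2,Ld1,B0 rp0 wp0
slot 7 (MEM): stall RD_PORT — free A0,Mu2,Ld1,B0 rp0 wp0

reason(slot 6) = FU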